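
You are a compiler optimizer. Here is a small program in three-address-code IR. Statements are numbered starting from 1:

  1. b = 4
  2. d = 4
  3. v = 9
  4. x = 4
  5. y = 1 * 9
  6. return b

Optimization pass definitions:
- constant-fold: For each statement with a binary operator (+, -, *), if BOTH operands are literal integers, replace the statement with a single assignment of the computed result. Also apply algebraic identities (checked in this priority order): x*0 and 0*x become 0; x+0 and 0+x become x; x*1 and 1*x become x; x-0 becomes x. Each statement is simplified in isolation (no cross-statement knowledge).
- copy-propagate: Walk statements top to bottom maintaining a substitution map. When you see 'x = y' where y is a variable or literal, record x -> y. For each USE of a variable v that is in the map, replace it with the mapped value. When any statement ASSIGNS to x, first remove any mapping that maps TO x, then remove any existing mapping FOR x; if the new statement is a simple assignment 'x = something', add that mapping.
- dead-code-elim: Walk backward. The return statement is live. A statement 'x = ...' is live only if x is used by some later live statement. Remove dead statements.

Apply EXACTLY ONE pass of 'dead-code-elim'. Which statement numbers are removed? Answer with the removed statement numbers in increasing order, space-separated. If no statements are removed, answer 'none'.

Backward liveness scan:
Stmt 1 'b = 4': KEEP (b is live); live-in = []
Stmt 2 'd = 4': DEAD (d not in live set ['b'])
Stmt 3 'v = 9': DEAD (v not in live set ['b'])
Stmt 4 'x = 4': DEAD (x not in live set ['b'])
Stmt 5 'y = 1 * 9': DEAD (y not in live set ['b'])
Stmt 6 'return b': KEEP (return); live-in = ['b']
Removed statement numbers: [2, 3, 4, 5]
Surviving IR:
  b = 4
  return b

Answer: 2 3 4 5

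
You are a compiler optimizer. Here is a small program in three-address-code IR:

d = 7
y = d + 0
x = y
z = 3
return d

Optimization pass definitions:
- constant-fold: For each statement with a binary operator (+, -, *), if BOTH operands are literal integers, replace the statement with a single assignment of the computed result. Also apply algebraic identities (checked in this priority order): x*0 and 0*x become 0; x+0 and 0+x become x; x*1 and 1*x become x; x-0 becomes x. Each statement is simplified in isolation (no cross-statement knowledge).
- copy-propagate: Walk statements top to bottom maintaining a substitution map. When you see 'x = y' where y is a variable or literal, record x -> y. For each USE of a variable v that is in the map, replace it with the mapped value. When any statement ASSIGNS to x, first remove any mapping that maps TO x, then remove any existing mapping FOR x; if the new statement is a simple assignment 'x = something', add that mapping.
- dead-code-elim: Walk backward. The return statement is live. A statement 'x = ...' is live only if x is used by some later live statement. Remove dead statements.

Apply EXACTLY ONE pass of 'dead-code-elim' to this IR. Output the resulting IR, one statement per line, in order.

Answer: d = 7
return d

Derivation:
Applying dead-code-elim statement-by-statement:
  [5] return d  -> KEEP (return); live=['d']
  [4] z = 3  -> DEAD (z not live)
  [3] x = y  -> DEAD (x not live)
  [2] y = d + 0  -> DEAD (y not live)
  [1] d = 7  -> KEEP; live=[]
Result (2 stmts):
  d = 7
  return d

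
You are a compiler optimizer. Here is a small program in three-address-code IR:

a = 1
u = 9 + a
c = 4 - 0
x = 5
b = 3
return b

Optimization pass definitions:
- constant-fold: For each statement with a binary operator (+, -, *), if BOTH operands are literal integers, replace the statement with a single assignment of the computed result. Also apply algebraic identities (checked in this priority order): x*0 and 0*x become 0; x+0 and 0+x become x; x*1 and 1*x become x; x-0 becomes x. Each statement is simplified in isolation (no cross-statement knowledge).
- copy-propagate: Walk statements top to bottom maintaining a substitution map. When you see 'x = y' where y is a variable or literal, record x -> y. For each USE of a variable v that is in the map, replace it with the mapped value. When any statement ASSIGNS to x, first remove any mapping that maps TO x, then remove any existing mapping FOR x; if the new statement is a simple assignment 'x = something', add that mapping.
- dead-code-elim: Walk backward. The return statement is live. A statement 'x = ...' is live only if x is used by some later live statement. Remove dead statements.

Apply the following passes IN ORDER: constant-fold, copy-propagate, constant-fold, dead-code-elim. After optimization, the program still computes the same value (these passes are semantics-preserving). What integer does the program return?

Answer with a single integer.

Answer: 3

Derivation:
Initial IR:
  a = 1
  u = 9 + a
  c = 4 - 0
  x = 5
  b = 3
  return b
After constant-fold (6 stmts):
  a = 1
  u = 9 + a
  c = 4
  x = 5
  b = 3
  return b
After copy-propagate (6 stmts):
  a = 1
  u = 9 + 1
  c = 4
  x = 5
  b = 3
  return 3
After constant-fold (6 stmts):
  a = 1
  u = 10
  c = 4
  x = 5
  b = 3
  return 3
After dead-code-elim (1 stmts):
  return 3
Evaluate:
  a = 1  =>  a = 1
  u = 9 + a  =>  u = 10
  c = 4 - 0  =>  c = 4
  x = 5  =>  x = 5
  b = 3  =>  b = 3
  return b = 3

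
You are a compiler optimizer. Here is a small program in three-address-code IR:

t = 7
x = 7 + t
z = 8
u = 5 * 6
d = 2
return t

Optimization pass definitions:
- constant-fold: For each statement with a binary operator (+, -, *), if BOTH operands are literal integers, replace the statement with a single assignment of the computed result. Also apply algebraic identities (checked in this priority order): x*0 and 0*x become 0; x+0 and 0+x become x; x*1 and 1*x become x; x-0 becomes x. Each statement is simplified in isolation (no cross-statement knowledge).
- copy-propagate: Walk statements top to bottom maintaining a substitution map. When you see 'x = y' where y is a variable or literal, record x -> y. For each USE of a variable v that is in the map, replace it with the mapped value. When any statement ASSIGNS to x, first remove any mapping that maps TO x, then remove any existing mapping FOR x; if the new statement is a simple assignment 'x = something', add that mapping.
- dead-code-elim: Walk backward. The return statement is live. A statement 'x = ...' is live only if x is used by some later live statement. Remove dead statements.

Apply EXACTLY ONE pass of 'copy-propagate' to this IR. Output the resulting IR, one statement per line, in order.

Answer: t = 7
x = 7 + 7
z = 8
u = 5 * 6
d = 2
return 7

Derivation:
Applying copy-propagate statement-by-statement:
  [1] t = 7  (unchanged)
  [2] x = 7 + t  -> x = 7 + 7
  [3] z = 8  (unchanged)
  [4] u = 5 * 6  (unchanged)
  [5] d = 2  (unchanged)
  [6] return t  -> return 7
Result (6 stmts):
  t = 7
  x = 7 + 7
  z = 8
  u = 5 * 6
  d = 2
  return 7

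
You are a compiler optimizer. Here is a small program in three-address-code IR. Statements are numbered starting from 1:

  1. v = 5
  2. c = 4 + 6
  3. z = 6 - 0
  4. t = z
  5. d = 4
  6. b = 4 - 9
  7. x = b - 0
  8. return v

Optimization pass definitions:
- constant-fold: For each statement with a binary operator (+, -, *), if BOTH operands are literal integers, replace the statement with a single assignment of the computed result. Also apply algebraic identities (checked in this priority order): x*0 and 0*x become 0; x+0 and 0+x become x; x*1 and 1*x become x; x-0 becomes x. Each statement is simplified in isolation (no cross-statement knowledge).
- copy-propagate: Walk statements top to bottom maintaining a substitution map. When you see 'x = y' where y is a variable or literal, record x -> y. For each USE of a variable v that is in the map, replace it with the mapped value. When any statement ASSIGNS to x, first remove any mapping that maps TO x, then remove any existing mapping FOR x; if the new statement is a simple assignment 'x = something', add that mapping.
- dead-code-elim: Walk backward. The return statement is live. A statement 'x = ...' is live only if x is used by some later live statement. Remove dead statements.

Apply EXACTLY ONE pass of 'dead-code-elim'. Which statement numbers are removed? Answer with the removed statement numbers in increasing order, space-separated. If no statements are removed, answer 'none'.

Backward liveness scan:
Stmt 1 'v = 5': KEEP (v is live); live-in = []
Stmt 2 'c = 4 + 6': DEAD (c not in live set ['v'])
Stmt 3 'z = 6 - 0': DEAD (z not in live set ['v'])
Stmt 4 't = z': DEAD (t not in live set ['v'])
Stmt 5 'd = 4': DEAD (d not in live set ['v'])
Stmt 6 'b = 4 - 9': DEAD (b not in live set ['v'])
Stmt 7 'x = b - 0': DEAD (x not in live set ['v'])
Stmt 8 'return v': KEEP (return); live-in = ['v']
Removed statement numbers: [2, 3, 4, 5, 6, 7]
Surviving IR:
  v = 5
  return v

Answer: 2 3 4 5 6 7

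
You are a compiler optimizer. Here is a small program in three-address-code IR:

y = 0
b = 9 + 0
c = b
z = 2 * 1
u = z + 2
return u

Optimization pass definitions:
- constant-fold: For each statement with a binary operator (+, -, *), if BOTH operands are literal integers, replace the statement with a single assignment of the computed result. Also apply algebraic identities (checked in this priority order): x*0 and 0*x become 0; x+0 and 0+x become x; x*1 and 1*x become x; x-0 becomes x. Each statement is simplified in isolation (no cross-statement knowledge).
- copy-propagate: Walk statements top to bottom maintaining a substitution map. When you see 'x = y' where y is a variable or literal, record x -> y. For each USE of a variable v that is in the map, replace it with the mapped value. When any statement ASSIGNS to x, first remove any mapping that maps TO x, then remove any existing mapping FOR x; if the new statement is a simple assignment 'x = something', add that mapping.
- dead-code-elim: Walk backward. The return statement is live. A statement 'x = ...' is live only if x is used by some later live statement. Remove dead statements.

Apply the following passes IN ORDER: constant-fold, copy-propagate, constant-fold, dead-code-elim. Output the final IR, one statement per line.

Answer: u = 4
return u

Derivation:
Initial IR:
  y = 0
  b = 9 + 0
  c = b
  z = 2 * 1
  u = z + 2
  return u
After constant-fold (6 stmts):
  y = 0
  b = 9
  c = b
  z = 2
  u = z + 2
  return u
After copy-propagate (6 stmts):
  y = 0
  b = 9
  c = 9
  z = 2
  u = 2 + 2
  return u
After constant-fold (6 stmts):
  y = 0
  b = 9
  c = 9
  z = 2
  u = 4
  return u
After dead-code-elim (2 stmts):
  u = 4
  return u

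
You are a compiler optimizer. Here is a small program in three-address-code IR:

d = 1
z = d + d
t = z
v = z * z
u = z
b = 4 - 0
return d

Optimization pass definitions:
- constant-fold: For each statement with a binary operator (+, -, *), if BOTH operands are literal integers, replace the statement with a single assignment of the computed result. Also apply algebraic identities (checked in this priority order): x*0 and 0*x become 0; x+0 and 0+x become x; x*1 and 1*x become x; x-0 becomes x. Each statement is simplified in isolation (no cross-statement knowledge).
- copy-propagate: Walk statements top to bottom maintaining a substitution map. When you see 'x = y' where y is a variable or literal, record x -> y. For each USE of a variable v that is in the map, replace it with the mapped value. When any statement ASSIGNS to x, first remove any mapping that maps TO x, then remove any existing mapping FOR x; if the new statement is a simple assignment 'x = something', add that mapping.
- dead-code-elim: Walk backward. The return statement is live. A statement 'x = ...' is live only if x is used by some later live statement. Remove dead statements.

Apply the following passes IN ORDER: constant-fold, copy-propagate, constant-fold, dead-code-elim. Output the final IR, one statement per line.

Answer: return 1

Derivation:
Initial IR:
  d = 1
  z = d + d
  t = z
  v = z * z
  u = z
  b = 4 - 0
  return d
After constant-fold (7 stmts):
  d = 1
  z = d + d
  t = z
  v = z * z
  u = z
  b = 4
  return d
After copy-propagate (7 stmts):
  d = 1
  z = 1 + 1
  t = z
  v = z * z
  u = z
  b = 4
  return 1
After constant-fold (7 stmts):
  d = 1
  z = 2
  t = z
  v = z * z
  u = z
  b = 4
  return 1
After dead-code-elim (1 stmts):
  return 1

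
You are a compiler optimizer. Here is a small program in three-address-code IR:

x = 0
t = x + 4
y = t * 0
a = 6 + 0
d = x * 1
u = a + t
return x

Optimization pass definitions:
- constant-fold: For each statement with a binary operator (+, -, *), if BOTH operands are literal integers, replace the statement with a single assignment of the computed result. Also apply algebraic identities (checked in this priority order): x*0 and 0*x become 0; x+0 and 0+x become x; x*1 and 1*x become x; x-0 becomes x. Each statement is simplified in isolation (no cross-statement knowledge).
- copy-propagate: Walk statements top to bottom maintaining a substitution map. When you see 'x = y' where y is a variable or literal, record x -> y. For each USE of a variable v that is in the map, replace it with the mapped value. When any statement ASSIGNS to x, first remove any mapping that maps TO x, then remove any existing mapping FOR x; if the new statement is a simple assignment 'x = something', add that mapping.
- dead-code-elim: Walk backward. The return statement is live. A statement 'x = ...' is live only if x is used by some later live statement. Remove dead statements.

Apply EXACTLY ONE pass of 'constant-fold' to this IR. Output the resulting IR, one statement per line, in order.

Answer: x = 0
t = x + 4
y = 0
a = 6
d = x
u = a + t
return x

Derivation:
Applying constant-fold statement-by-statement:
  [1] x = 0  (unchanged)
  [2] t = x + 4  (unchanged)
  [3] y = t * 0  -> y = 0
  [4] a = 6 + 0  -> a = 6
  [5] d = x * 1  -> d = x
  [6] u = a + t  (unchanged)
  [7] return x  (unchanged)
Result (7 stmts):
  x = 0
  t = x + 4
  y = 0
  a = 6
  d = x
  u = a + t
  return x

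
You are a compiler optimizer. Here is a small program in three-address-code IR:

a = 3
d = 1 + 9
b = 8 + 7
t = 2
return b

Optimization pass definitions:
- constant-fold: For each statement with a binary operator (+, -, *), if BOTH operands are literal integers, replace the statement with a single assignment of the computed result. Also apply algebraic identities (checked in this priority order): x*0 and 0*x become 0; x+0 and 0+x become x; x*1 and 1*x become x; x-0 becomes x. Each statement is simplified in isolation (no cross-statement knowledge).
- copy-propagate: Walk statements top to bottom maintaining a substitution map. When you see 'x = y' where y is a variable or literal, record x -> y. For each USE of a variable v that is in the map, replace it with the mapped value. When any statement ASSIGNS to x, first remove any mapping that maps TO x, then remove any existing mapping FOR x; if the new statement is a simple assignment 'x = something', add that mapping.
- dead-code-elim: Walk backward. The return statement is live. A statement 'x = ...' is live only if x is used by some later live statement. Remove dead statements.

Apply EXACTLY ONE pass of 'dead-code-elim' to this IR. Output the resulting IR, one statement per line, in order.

Answer: b = 8 + 7
return b

Derivation:
Applying dead-code-elim statement-by-statement:
  [5] return b  -> KEEP (return); live=['b']
  [4] t = 2  -> DEAD (t not live)
  [3] b = 8 + 7  -> KEEP; live=[]
  [2] d = 1 + 9  -> DEAD (d not live)
  [1] a = 3  -> DEAD (a not live)
Result (2 stmts):
  b = 8 + 7
  return b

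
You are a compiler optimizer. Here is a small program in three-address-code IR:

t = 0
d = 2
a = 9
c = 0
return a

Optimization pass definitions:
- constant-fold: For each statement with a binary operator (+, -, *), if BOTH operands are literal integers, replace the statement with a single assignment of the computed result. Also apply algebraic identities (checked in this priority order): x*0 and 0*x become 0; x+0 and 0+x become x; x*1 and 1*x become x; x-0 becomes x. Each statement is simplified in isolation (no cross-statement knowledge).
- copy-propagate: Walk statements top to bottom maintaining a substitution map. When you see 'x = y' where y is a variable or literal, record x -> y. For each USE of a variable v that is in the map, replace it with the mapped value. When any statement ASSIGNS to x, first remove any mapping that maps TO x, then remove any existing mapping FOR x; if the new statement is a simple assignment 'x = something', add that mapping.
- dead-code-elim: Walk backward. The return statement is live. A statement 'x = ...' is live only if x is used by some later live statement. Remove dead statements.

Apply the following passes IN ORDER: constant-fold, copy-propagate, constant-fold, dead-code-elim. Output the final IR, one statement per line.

Answer: return 9

Derivation:
Initial IR:
  t = 0
  d = 2
  a = 9
  c = 0
  return a
After constant-fold (5 stmts):
  t = 0
  d = 2
  a = 9
  c = 0
  return a
After copy-propagate (5 stmts):
  t = 0
  d = 2
  a = 9
  c = 0
  return 9
After constant-fold (5 stmts):
  t = 0
  d = 2
  a = 9
  c = 0
  return 9
After dead-code-elim (1 stmts):
  return 9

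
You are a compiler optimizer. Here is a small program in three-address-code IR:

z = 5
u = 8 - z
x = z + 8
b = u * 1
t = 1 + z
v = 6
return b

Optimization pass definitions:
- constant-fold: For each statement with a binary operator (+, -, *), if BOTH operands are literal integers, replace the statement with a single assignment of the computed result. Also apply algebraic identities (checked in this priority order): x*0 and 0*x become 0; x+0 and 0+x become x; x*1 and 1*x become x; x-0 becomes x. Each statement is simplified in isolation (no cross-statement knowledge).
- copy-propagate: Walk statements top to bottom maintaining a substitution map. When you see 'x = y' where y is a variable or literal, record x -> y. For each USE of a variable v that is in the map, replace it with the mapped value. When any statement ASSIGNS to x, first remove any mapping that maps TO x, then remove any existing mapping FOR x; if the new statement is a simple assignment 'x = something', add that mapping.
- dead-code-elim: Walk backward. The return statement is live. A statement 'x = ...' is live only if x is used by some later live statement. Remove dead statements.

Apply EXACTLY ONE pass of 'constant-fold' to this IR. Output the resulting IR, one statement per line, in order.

Answer: z = 5
u = 8 - z
x = z + 8
b = u
t = 1 + z
v = 6
return b

Derivation:
Applying constant-fold statement-by-statement:
  [1] z = 5  (unchanged)
  [2] u = 8 - z  (unchanged)
  [3] x = z + 8  (unchanged)
  [4] b = u * 1  -> b = u
  [5] t = 1 + z  (unchanged)
  [6] v = 6  (unchanged)
  [7] return b  (unchanged)
Result (7 stmts):
  z = 5
  u = 8 - z
  x = z + 8
  b = u
  t = 1 + z
  v = 6
  return b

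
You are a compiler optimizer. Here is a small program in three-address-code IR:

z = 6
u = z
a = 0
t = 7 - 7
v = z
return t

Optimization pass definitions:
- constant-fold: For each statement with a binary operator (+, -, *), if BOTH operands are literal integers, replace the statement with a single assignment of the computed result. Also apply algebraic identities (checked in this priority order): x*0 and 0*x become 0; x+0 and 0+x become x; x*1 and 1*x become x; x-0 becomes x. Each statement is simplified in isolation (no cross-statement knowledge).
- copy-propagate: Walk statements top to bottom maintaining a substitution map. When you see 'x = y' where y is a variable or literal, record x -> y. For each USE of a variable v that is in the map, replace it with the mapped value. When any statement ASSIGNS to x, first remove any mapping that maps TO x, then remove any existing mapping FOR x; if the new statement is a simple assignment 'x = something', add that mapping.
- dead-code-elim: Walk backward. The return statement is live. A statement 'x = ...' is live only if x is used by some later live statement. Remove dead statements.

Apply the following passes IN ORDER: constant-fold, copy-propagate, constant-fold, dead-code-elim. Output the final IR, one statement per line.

Answer: return 0

Derivation:
Initial IR:
  z = 6
  u = z
  a = 0
  t = 7 - 7
  v = z
  return t
After constant-fold (6 stmts):
  z = 6
  u = z
  a = 0
  t = 0
  v = z
  return t
After copy-propagate (6 stmts):
  z = 6
  u = 6
  a = 0
  t = 0
  v = 6
  return 0
After constant-fold (6 stmts):
  z = 6
  u = 6
  a = 0
  t = 0
  v = 6
  return 0
After dead-code-elim (1 stmts):
  return 0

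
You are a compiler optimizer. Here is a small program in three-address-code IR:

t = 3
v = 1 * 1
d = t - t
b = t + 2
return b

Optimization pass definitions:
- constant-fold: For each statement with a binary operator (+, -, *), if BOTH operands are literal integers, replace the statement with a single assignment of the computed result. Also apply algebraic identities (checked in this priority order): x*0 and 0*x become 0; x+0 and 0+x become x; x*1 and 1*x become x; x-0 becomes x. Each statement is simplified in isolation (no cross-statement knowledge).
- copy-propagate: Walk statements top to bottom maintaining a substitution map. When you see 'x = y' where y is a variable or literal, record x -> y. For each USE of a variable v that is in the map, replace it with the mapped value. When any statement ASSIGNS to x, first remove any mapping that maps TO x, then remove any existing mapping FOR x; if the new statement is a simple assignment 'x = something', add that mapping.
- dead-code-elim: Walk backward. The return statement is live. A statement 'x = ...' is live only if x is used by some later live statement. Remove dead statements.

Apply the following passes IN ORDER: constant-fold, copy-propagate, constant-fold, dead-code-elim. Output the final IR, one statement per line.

Answer: b = 5
return b

Derivation:
Initial IR:
  t = 3
  v = 1 * 1
  d = t - t
  b = t + 2
  return b
After constant-fold (5 stmts):
  t = 3
  v = 1
  d = t - t
  b = t + 2
  return b
After copy-propagate (5 stmts):
  t = 3
  v = 1
  d = 3 - 3
  b = 3 + 2
  return b
After constant-fold (5 stmts):
  t = 3
  v = 1
  d = 0
  b = 5
  return b
After dead-code-elim (2 stmts):
  b = 5
  return b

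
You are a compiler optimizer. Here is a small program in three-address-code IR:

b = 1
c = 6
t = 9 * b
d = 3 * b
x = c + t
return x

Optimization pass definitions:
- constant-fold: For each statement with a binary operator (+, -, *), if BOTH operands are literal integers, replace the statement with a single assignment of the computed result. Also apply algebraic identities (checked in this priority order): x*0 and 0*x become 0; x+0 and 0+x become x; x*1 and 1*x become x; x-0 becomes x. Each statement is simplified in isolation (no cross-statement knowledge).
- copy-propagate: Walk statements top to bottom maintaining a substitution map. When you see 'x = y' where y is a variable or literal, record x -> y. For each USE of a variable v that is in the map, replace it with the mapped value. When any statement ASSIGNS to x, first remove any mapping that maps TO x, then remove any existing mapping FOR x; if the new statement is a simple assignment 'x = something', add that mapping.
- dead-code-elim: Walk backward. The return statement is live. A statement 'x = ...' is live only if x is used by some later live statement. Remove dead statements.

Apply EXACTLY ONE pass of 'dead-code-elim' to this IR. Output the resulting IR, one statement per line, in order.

Applying dead-code-elim statement-by-statement:
  [6] return x  -> KEEP (return); live=['x']
  [5] x = c + t  -> KEEP; live=['c', 't']
  [4] d = 3 * b  -> DEAD (d not live)
  [3] t = 9 * b  -> KEEP; live=['b', 'c']
  [2] c = 6  -> KEEP; live=['b']
  [1] b = 1  -> KEEP; live=[]
Result (5 stmts):
  b = 1
  c = 6
  t = 9 * b
  x = c + t
  return x

Answer: b = 1
c = 6
t = 9 * b
x = c + t
return x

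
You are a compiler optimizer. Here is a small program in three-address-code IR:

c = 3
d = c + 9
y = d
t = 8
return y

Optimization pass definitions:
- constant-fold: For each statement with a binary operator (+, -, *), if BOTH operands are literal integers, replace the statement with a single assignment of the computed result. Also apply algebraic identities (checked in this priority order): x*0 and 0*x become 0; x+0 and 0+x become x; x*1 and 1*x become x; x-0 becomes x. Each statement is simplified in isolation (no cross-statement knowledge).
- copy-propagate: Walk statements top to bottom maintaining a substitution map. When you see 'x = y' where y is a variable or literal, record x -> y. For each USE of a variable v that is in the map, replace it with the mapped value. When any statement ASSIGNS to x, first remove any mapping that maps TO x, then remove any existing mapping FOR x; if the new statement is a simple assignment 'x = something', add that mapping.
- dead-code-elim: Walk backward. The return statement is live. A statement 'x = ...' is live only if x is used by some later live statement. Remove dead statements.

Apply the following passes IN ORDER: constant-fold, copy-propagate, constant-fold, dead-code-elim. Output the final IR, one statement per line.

Initial IR:
  c = 3
  d = c + 9
  y = d
  t = 8
  return y
After constant-fold (5 stmts):
  c = 3
  d = c + 9
  y = d
  t = 8
  return y
After copy-propagate (5 stmts):
  c = 3
  d = 3 + 9
  y = d
  t = 8
  return d
After constant-fold (5 stmts):
  c = 3
  d = 12
  y = d
  t = 8
  return d
After dead-code-elim (2 stmts):
  d = 12
  return d

Answer: d = 12
return d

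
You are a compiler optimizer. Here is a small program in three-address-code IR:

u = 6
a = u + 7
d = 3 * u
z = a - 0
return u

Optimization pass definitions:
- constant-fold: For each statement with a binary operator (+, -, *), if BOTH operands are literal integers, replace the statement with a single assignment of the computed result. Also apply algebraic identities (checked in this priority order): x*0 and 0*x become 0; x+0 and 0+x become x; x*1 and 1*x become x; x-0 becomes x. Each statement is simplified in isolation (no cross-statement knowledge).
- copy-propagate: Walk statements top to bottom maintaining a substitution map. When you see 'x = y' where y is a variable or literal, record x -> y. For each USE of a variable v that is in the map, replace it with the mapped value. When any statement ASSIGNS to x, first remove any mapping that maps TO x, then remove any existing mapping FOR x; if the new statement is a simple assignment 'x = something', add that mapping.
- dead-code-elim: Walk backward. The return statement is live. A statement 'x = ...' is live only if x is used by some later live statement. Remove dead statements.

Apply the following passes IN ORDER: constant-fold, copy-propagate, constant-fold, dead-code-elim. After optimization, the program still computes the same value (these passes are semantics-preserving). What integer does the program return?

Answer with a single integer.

Initial IR:
  u = 6
  a = u + 7
  d = 3 * u
  z = a - 0
  return u
After constant-fold (5 stmts):
  u = 6
  a = u + 7
  d = 3 * u
  z = a
  return u
After copy-propagate (5 stmts):
  u = 6
  a = 6 + 7
  d = 3 * 6
  z = a
  return 6
After constant-fold (5 stmts):
  u = 6
  a = 13
  d = 18
  z = a
  return 6
After dead-code-elim (1 stmts):
  return 6
Evaluate:
  u = 6  =>  u = 6
  a = u + 7  =>  a = 13
  d = 3 * u  =>  d = 18
  z = a - 0  =>  z = 13
  return u = 6

Answer: 6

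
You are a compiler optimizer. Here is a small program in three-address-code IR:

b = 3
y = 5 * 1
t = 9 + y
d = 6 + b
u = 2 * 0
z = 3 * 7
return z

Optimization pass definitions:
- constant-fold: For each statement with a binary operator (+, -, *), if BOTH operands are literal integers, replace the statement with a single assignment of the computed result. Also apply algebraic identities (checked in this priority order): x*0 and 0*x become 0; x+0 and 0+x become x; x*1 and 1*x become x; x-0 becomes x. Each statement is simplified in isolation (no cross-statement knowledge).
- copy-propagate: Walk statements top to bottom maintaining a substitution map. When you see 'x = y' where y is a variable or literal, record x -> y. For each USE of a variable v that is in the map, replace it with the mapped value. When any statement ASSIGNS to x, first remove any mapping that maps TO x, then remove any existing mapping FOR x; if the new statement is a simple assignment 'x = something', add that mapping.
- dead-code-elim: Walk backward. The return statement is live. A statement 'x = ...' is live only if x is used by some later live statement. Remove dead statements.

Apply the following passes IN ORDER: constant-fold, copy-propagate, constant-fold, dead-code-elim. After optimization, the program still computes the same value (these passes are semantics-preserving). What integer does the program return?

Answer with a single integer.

Initial IR:
  b = 3
  y = 5 * 1
  t = 9 + y
  d = 6 + b
  u = 2 * 0
  z = 3 * 7
  return z
After constant-fold (7 stmts):
  b = 3
  y = 5
  t = 9 + y
  d = 6 + b
  u = 0
  z = 21
  return z
After copy-propagate (7 stmts):
  b = 3
  y = 5
  t = 9 + 5
  d = 6 + 3
  u = 0
  z = 21
  return 21
After constant-fold (7 stmts):
  b = 3
  y = 5
  t = 14
  d = 9
  u = 0
  z = 21
  return 21
After dead-code-elim (1 stmts):
  return 21
Evaluate:
  b = 3  =>  b = 3
  y = 5 * 1  =>  y = 5
  t = 9 + y  =>  t = 14
  d = 6 + b  =>  d = 9
  u = 2 * 0  =>  u = 0
  z = 3 * 7  =>  z = 21
  return z = 21

Answer: 21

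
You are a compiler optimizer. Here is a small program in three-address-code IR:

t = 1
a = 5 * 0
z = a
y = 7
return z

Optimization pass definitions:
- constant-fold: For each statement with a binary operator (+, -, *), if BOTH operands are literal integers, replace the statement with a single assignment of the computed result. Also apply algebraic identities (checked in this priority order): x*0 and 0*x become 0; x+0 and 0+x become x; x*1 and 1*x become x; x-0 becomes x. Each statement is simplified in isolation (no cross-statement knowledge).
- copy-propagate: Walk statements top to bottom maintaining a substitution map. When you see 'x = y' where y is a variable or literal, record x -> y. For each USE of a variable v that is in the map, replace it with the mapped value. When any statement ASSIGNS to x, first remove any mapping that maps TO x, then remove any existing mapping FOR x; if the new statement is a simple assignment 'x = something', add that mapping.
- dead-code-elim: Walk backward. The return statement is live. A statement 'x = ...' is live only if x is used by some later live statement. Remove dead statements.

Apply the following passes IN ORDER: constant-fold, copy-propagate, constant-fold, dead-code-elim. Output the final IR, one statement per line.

Initial IR:
  t = 1
  a = 5 * 0
  z = a
  y = 7
  return z
After constant-fold (5 stmts):
  t = 1
  a = 0
  z = a
  y = 7
  return z
After copy-propagate (5 stmts):
  t = 1
  a = 0
  z = 0
  y = 7
  return 0
After constant-fold (5 stmts):
  t = 1
  a = 0
  z = 0
  y = 7
  return 0
After dead-code-elim (1 stmts):
  return 0

Answer: return 0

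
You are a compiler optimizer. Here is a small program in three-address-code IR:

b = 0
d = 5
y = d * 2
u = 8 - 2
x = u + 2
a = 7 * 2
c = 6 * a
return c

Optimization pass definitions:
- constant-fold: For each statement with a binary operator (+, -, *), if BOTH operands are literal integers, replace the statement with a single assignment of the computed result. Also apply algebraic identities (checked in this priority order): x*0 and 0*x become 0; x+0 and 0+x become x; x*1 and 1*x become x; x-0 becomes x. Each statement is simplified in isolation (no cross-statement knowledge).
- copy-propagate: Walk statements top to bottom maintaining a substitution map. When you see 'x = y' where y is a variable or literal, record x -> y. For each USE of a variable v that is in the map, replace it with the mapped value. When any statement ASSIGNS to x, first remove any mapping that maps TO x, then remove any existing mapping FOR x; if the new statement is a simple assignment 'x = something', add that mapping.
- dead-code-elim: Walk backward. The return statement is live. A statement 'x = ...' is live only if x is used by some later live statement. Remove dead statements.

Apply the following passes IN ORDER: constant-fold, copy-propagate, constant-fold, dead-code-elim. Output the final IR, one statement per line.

Initial IR:
  b = 0
  d = 5
  y = d * 2
  u = 8 - 2
  x = u + 2
  a = 7 * 2
  c = 6 * a
  return c
After constant-fold (8 stmts):
  b = 0
  d = 5
  y = d * 2
  u = 6
  x = u + 2
  a = 14
  c = 6 * a
  return c
After copy-propagate (8 stmts):
  b = 0
  d = 5
  y = 5 * 2
  u = 6
  x = 6 + 2
  a = 14
  c = 6 * 14
  return c
After constant-fold (8 stmts):
  b = 0
  d = 5
  y = 10
  u = 6
  x = 8
  a = 14
  c = 84
  return c
After dead-code-elim (2 stmts):
  c = 84
  return c

Answer: c = 84
return c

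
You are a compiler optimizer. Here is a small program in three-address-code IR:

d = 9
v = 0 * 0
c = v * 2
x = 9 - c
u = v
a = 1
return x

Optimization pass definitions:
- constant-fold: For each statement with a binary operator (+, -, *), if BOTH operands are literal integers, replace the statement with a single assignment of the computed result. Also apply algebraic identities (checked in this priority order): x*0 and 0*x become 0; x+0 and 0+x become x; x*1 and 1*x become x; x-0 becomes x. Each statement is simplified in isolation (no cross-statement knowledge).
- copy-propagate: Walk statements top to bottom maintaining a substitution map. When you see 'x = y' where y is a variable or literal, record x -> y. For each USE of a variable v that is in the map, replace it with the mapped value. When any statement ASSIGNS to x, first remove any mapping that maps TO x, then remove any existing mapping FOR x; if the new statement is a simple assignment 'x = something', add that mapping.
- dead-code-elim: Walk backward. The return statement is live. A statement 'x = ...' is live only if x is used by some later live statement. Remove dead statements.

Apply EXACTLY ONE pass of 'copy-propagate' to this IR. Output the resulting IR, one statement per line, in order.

Answer: d = 9
v = 0 * 0
c = v * 2
x = 9 - c
u = v
a = 1
return x

Derivation:
Applying copy-propagate statement-by-statement:
  [1] d = 9  (unchanged)
  [2] v = 0 * 0  (unchanged)
  [3] c = v * 2  (unchanged)
  [4] x = 9 - c  (unchanged)
  [5] u = v  (unchanged)
  [6] a = 1  (unchanged)
  [7] return x  (unchanged)
Result (7 stmts):
  d = 9
  v = 0 * 0
  c = v * 2
  x = 9 - c
  u = v
  a = 1
  return x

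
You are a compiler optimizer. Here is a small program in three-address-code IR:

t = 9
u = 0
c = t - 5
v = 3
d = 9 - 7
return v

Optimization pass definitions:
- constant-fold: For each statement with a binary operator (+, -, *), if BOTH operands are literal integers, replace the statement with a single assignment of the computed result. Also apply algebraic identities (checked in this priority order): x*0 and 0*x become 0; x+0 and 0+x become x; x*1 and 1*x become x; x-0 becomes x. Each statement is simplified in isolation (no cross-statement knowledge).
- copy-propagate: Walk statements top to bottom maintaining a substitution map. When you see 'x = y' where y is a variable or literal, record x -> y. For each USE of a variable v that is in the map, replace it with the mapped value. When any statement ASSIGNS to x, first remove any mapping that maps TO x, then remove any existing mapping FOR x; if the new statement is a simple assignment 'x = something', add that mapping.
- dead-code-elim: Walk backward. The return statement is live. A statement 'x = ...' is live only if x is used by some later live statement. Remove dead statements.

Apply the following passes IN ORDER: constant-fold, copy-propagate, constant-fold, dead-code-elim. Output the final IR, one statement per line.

Answer: return 3

Derivation:
Initial IR:
  t = 9
  u = 0
  c = t - 5
  v = 3
  d = 9 - 7
  return v
After constant-fold (6 stmts):
  t = 9
  u = 0
  c = t - 5
  v = 3
  d = 2
  return v
After copy-propagate (6 stmts):
  t = 9
  u = 0
  c = 9 - 5
  v = 3
  d = 2
  return 3
After constant-fold (6 stmts):
  t = 9
  u = 0
  c = 4
  v = 3
  d = 2
  return 3
After dead-code-elim (1 stmts):
  return 3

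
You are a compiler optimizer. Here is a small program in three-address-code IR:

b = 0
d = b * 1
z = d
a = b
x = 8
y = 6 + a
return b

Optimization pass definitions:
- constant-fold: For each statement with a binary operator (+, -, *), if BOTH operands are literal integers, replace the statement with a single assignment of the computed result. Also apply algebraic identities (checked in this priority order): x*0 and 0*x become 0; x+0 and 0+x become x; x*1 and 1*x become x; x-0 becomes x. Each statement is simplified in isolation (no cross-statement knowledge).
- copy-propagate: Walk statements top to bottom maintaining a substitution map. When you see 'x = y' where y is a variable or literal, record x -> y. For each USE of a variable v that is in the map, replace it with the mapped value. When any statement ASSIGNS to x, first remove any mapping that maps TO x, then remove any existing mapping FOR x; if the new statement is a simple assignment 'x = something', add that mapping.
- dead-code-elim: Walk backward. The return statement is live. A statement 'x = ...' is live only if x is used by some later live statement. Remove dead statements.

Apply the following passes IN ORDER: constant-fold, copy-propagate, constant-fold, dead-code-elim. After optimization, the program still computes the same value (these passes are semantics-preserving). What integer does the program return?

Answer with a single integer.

Initial IR:
  b = 0
  d = b * 1
  z = d
  a = b
  x = 8
  y = 6 + a
  return b
After constant-fold (7 stmts):
  b = 0
  d = b
  z = d
  a = b
  x = 8
  y = 6 + a
  return b
After copy-propagate (7 stmts):
  b = 0
  d = 0
  z = 0
  a = 0
  x = 8
  y = 6 + 0
  return 0
After constant-fold (7 stmts):
  b = 0
  d = 0
  z = 0
  a = 0
  x = 8
  y = 6
  return 0
After dead-code-elim (1 stmts):
  return 0
Evaluate:
  b = 0  =>  b = 0
  d = b * 1  =>  d = 0
  z = d  =>  z = 0
  a = b  =>  a = 0
  x = 8  =>  x = 8
  y = 6 + a  =>  y = 6
  return b = 0

Answer: 0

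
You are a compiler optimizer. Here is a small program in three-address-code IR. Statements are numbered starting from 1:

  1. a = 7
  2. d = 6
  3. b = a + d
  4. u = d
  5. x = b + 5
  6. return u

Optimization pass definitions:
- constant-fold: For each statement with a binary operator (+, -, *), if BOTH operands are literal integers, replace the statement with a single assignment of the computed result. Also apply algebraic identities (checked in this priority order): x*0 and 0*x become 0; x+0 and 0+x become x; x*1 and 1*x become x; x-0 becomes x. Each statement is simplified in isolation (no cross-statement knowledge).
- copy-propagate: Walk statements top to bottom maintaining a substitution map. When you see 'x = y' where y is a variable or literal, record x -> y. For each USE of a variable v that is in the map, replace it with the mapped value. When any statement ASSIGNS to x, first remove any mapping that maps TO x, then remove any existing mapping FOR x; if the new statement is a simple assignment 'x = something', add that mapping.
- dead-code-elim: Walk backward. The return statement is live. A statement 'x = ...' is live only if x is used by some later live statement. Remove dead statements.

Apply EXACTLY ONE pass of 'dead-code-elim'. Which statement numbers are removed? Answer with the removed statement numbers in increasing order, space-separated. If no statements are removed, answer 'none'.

Backward liveness scan:
Stmt 1 'a = 7': DEAD (a not in live set [])
Stmt 2 'd = 6': KEEP (d is live); live-in = []
Stmt 3 'b = a + d': DEAD (b not in live set ['d'])
Stmt 4 'u = d': KEEP (u is live); live-in = ['d']
Stmt 5 'x = b + 5': DEAD (x not in live set ['u'])
Stmt 6 'return u': KEEP (return); live-in = ['u']
Removed statement numbers: [1, 3, 5]
Surviving IR:
  d = 6
  u = d
  return u

Answer: 1 3 5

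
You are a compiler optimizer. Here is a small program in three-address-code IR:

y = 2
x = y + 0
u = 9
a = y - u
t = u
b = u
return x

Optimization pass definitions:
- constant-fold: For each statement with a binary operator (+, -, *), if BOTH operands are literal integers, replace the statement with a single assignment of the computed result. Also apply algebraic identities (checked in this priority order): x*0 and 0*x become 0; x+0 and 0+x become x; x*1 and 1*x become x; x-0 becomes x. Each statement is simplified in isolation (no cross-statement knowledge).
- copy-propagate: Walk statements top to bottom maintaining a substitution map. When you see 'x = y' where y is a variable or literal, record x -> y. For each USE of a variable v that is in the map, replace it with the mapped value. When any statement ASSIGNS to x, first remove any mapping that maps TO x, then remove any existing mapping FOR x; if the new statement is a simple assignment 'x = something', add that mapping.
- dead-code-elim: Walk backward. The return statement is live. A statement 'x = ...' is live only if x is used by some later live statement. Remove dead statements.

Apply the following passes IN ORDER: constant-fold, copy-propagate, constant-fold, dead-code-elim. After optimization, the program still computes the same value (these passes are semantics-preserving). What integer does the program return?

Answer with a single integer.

Answer: 2

Derivation:
Initial IR:
  y = 2
  x = y + 0
  u = 9
  a = y - u
  t = u
  b = u
  return x
After constant-fold (7 stmts):
  y = 2
  x = y
  u = 9
  a = y - u
  t = u
  b = u
  return x
After copy-propagate (7 stmts):
  y = 2
  x = 2
  u = 9
  a = 2 - 9
  t = 9
  b = 9
  return 2
After constant-fold (7 stmts):
  y = 2
  x = 2
  u = 9
  a = -7
  t = 9
  b = 9
  return 2
After dead-code-elim (1 stmts):
  return 2
Evaluate:
  y = 2  =>  y = 2
  x = y + 0  =>  x = 2
  u = 9  =>  u = 9
  a = y - u  =>  a = -7
  t = u  =>  t = 9
  b = u  =>  b = 9
  return x = 2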